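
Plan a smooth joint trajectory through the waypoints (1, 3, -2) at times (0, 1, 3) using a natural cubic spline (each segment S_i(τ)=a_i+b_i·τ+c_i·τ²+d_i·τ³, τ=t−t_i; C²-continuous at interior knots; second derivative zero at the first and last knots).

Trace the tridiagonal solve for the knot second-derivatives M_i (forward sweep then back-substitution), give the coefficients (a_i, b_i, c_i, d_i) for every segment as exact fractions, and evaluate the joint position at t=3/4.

  seg 0: a=1 b=11/4 c=0 d=-3/4
  seg 1: a=3 b=1/2 c=-9/4 d=3/8
S(3/4) = 703/256

Δ: Δ0=2, Δ1=-5/2
row 1: diag=6, rhs=-27; c'=1/3, d'=-9/2
back: M1=-9/2
M: M0=0, M1=-9/2, M2=0
seg 0: a=1, c=M0/2=0, d=(M1−M0)/(6·1)=-3/4, b=Δ0−h0·(2M0+M1)/6=11/4
seg 1: a=3, c=M1/2=-9/4, d=(M2−M1)/(6·2)=3/8, b=Δ1−h1·(2M1+M2)/6=1/2
t_q=3/4 → seg 0, τ=3/4; S=1+11/4·τ+0·τ²+-3/4·τ³=703/256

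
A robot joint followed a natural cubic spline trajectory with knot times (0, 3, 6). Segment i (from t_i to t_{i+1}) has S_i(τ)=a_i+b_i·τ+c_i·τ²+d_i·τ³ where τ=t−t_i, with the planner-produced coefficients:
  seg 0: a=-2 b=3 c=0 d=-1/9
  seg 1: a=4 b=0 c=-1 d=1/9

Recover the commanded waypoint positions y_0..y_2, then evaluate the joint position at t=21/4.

y_0 = S_0(0) = a_0 = -2
y_1 = S_1(0) = a_1 = 4
y_2 = S_1(3) = -2
t_q=21/4 is in segment 1 (τ=9/4); S_1(τ)=13/64

y_0=-2 y_1=4 y_2=-2
S(21/4) = 13/64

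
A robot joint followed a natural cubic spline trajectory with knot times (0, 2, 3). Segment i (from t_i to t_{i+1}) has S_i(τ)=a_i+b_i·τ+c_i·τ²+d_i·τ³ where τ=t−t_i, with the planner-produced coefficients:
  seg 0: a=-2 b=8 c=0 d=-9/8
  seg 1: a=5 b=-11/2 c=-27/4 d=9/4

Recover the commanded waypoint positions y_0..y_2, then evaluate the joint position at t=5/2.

y_0=-2 y_1=5 y_2=-5
S(5/2) = 27/32

y_0 = S_0(0) = a_0 = -2
y_1 = S_1(0) = a_1 = 5
y_2 = S_1(1) = -5
t_q=5/2 is in segment 1 (τ=1/2); S_1(τ)=27/32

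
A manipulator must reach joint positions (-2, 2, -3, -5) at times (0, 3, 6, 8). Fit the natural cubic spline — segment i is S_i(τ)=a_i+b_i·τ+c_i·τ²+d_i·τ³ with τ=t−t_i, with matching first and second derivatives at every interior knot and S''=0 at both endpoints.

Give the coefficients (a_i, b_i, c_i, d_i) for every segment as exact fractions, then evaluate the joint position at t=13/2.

  seg 0: a=-2 b=244/111 c=0 d=-32/333
  seg 1: a=2 b=-44/111 c=-32/37 d=49/333
  seg 2: a=-3 b=-179/111 c=17/37 d=-17/222
S(13/2) = -2191/592

Δ: Δ0=4/3, Δ1=-5/3, Δ2=-1
row 1: diag=12, rhs=-18; c'=1/4, d'=-3/2
row 2: denom=10−3·1/4=37/4; d'=(4−3·-3/2)/(37/4)=34/37
back: M2=34/37
back: M1=-3/2−1/4·34/37=-64/37
M: M0=0, M1=-64/37, M2=34/37, M3=0
seg 0: a=-2, c=M0/2=0, d=(M1−M0)/(6·3)=-32/333, b=Δ0−h0·(2M0+M1)/6=244/111
seg 1: a=2, c=M1/2=-32/37, d=(M2−M1)/(6·3)=49/333, b=Δ1−h1·(2M1+M2)/6=-44/111
seg 2: a=-3, c=M2/2=17/37, d=(M3−M2)/(6·2)=-17/222, b=Δ2−h2·(2M2+M3)/6=-179/111
t_q=13/2 → seg 2, τ=1/2; S=-3+-179/111·τ+17/37·τ²+-17/222·τ³=-2191/592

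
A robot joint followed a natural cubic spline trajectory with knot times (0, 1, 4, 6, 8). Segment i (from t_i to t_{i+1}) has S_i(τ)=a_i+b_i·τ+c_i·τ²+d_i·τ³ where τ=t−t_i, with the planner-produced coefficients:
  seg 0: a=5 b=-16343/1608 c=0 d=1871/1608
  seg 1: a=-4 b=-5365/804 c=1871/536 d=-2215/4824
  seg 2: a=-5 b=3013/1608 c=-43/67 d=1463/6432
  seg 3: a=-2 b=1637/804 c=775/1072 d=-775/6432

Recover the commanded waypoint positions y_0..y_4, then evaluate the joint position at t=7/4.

y_0 = S_0(0) = a_0 = 5
y_1 = S_1(0) = a_1 = -4
y_2 = S_2(0) = a_2 = -5
y_3 = S_3(0) = a_3 = -2
y_4 = S_3(2) = 4
t_q=7/4 is in segment 1 (τ=3/4); S_1(τ)=-248185/34304

y_0=5 y_1=-4 y_2=-5 y_3=-2 y_4=4
S(7/4) = -248185/34304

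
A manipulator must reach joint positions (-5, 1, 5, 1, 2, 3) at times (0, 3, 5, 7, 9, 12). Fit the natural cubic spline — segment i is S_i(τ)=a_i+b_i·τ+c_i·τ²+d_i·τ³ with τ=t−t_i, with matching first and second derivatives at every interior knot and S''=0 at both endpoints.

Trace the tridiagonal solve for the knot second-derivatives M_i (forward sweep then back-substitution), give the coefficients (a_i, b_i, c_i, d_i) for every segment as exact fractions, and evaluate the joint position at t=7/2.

  seg 0: a=-5 b=77/48 c=0 d=19/432
  seg 1: a=1 b=67/24 c=19/48 d=-19/48
  seg 2: a=5 b=-3/8 c=-95/48 d=7/12
  seg 3: a=1 b=-31/24 c=73/48 d=-5/16
  seg 4: a=2 b=25/24 c=-17/48 d=17/432
S(7/2) = 313/128

Δ: Δ0=2, Δ1=2, Δ2=-2, Δ3=1/2, Δ4=1/3
row 1: diag=10, rhs=0; c'=1/5, d'=0
row 2: denom=8−2·1/5=38/5; d'=(-24−2·0)/(38/5)=-60/19
row 3: denom=8−2·5/19=142/19; d'=(15−2·-60/19)/(142/19)=405/142
row 4: denom=10−2·19/71=672/71; d'=(-1−2·405/142)/(672/71)=-17/24
back: M4=-17/24
back: M3=405/142−19/71·-17/24=73/24
back: M2=-60/19−5/19·73/24=-95/24
back: M1=0−1/5·-95/24=19/24
M: M0=0, M1=19/24, M2=-95/24, M3=73/24, M4=-17/24, M5=0
seg 0: a=-5, c=M0/2=0, d=(M1−M0)/(6·3)=19/432, b=Δ0−h0·(2M0+M1)/6=77/48
seg 1: a=1, c=M1/2=19/48, d=(M2−M1)/(6·2)=-19/48, b=Δ1−h1·(2M1+M2)/6=67/24
seg 2: a=5, c=M2/2=-95/48, d=(M3−M2)/(6·2)=7/12, b=Δ2−h2·(2M2+M3)/6=-3/8
seg 3: a=1, c=M3/2=73/48, d=(M4−M3)/(6·2)=-5/16, b=Δ3−h3·(2M3+M4)/6=-31/24
seg 4: a=2, c=M4/2=-17/48, d=(M5−M4)/(6·3)=17/432, b=Δ4−h4·(2M4+M5)/6=25/24
t_q=7/2 → seg 1, τ=1/2; S=1+67/24·τ+19/48·τ²+-19/48·τ³=313/128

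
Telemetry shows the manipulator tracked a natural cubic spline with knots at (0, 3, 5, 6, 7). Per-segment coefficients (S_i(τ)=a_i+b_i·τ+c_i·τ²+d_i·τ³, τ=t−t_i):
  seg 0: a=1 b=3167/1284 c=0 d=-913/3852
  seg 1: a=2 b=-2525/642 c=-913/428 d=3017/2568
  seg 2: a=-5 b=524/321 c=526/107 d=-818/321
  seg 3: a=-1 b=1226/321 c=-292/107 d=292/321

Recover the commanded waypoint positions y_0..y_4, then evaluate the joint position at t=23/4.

y_0 = S_0(0) = a_0 = 1
y_1 = S_1(0) = a_1 = 2
y_2 = S_2(0) = a_2 = -5
y_3 = S_3(0) = a_3 = -1
y_4 = S_3(1) = 1
t_q=23/4 is in segment 2 (τ=3/4); S_2(τ)=-7141/3424

y_0=1 y_1=2 y_2=-5 y_3=-1 y_4=1
S(23/4) = -7141/3424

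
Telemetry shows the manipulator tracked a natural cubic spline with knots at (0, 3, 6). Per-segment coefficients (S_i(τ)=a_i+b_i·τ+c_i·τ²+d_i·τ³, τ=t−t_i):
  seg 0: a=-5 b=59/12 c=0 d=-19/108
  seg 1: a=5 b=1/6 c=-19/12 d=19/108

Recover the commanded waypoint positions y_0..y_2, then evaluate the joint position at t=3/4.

y_0 = S_0(0) = a_0 = -5
y_1 = S_1(0) = a_1 = 5
y_2 = S_1(3) = -4
t_q=3/4 is in segment 0 (τ=3/4); S_0(τ)=-355/256

y_0=-5 y_1=5 y_2=-4
S(3/4) = -355/256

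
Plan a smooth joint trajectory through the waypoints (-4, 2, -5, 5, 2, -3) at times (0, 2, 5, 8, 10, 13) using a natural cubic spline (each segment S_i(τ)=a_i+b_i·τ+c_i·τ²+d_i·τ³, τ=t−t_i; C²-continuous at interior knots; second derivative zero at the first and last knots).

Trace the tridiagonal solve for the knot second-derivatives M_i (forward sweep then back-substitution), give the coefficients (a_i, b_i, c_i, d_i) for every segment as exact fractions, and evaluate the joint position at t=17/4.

  seg 0: a=-4 b=3727/813 c=0 d=-322/813
  seg 1: a=2 b=-137/813 c=-644/271 d=4036/7317
  seg 2: a=-5 b=379/813 c=2104/813 d=-1327/2439
  seg 3: a=5 b=1060/813 c=-1877/813 d=983/2168
  seg 4: a=2 b=-4049/1626 c=1339/3252 d=-1339/29268
S(17/4) = -17893/4336

Δ: Δ0=3, Δ1=-7/3, Δ2=10/3, Δ3=-3/2, Δ4=-5/3
row 1: diag=10, rhs=-32; c'=3/10, d'=-16/5
row 2: denom=12−3·3/10=111/10; d'=(34−3·-16/5)/(111/10)=436/111
row 3: denom=10−3·10/37=340/37; d'=(-29−3·436/111)/(340/37)=-1509/340
row 4: denom=10−2·37/170=813/85; d'=(-1−2·-1509/340)/(813/85)=1339/1626
back: M4=1339/1626
back: M3=-1509/340−37/170·1339/1626=-3754/813
back: M2=436/111−10/37·-3754/813=4208/813
back: M1=-16/5−3/10·4208/813=-1288/271
M: M0=0, M1=-1288/271, M2=4208/813, M3=-3754/813, M4=1339/1626, M5=0
seg 0: a=-4, c=M0/2=0, d=(M1−M0)/(6·2)=-322/813, b=Δ0−h0·(2M0+M1)/6=3727/813
seg 1: a=2, c=M1/2=-644/271, d=(M2−M1)/(6·3)=4036/7317, b=Δ1−h1·(2M1+M2)/6=-137/813
seg 2: a=-5, c=M2/2=2104/813, d=(M3−M2)/(6·3)=-1327/2439, b=Δ2−h2·(2M2+M3)/6=379/813
seg 3: a=5, c=M3/2=-1877/813, d=(M4−M3)/(6·2)=983/2168, b=Δ3−h3·(2M3+M4)/6=1060/813
seg 4: a=2, c=M4/2=1339/3252, d=(M5−M4)/(6·3)=-1339/29268, b=Δ4−h4·(2M4+M5)/6=-4049/1626
t_q=17/4 → seg 1, τ=9/4; S=2+-137/813·τ+-644/271·τ²+4036/7317·τ³=-17893/4336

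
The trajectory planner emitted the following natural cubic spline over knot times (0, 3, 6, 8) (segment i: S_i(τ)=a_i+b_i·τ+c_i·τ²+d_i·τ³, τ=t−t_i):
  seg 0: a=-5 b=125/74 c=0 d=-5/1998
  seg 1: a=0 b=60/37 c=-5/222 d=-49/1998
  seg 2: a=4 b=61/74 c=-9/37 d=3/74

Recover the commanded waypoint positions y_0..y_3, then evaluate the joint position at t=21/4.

y_0 = S_0(0) = a_0 = -5
y_1 = S_1(0) = a_1 = 0
y_2 = S_2(0) = a_2 = 4
y_3 = S_2(2) = 5
t_q=21/4 is in segment 1 (τ=9/4); S_1(τ)=15417/4736

y_0=-5 y_1=0 y_2=4 y_3=5
S(21/4) = 15417/4736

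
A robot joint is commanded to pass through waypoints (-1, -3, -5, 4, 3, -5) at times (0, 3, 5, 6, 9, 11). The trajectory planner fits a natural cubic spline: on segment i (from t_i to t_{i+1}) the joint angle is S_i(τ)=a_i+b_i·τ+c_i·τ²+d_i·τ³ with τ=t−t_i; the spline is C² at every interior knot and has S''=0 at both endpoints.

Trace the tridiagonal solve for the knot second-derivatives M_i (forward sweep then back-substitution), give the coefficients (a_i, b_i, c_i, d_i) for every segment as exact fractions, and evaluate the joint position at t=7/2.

  seg 0: a=-1 b=431/646 c=0 d=-2585/17442
  seg 1: a=-3 b=-1077/323 c=-2585/1938 d=4847/3876
  seg 2: a=-5 b=6140/969 c=5978/969 d=-3397/969
  seg 3: a=4 b=155/19 c=-4213/969 d=4411/8721
  seg 4: a=3 b=-1380/323 c=66/323 d=-11/323
S(7/2) = -50071/10336

Δ: Δ0=-2/3, Δ1=-1, Δ2=9, Δ3=-1/3, Δ4=-4
row 1: diag=10, rhs=-2; c'=1/5, d'=-1/5
row 2: denom=6−2·1/5=28/5; d'=(60−2·-1/5)/(28/5)=151/14
row 3: denom=8−1·5/28=219/28; d'=(-56−1·151/14)/(219/28)=-1870/219
row 4: denom=10−3·28/73=646/73; d'=(-22−3·-1870/219)/(646/73)=132/323
back: M4=132/323
back: M3=-1870/219−28/73·132/323=-8426/969
back: M2=151/14−5/28·-8426/969=11956/969
back: M1=-1/5−1/5·11956/969=-2585/969
M: M0=0, M1=-2585/969, M2=11956/969, M3=-8426/969, M4=132/323, M5=0
seg 0: a=-1, c=M0/2=0, d=(M1−M0)/(6·3)=-2585/17442, b=Δ0−h0·(2M0+M1)/6=431/646
seg 1: a=-3, c=M1/2=-2585/1938, d=(M2−M1)/(6·2)=4847/3876, b=Δ1−h1·(2M1+M2)/6=-1077/323
seg 2: a=-5, c=M2/2=5978/969, d=(M3−M2)/(6·1)=-3397/969, b=Δ2−h2·(2M2+M3)/6=6140/969
seg 3: a=4, c=M3/2=-4213/969, d=(M4−M3)/(6·3)=4411/8721, b=Δ3−h3·(2M3+M4)/6=155/19
seg 4: a=3, c=M4/2=66/323, d=(M5−M4)/(6·2)=-11/323, b=Δ4−h4·(2M4+M5)/6=-1380/323
t_q=7/2 → seg 1, τ=1/2; S=-3+-1077/323·τ+-2585/1938·τ²+4847/3876·τ³=-50071/10336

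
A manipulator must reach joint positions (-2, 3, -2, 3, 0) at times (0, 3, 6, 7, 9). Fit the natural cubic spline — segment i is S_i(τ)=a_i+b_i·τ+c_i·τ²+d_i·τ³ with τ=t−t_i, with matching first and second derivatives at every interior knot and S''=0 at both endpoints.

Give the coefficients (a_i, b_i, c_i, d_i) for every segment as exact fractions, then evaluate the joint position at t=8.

  seg 0: a=-2 b=1159/340 c=0 d=-1777/9180
  seg 1: a=3 b=-309/170 c=-1777/1020 d=1097/1836
  seg 2: a=-2 b=1313/340 c=309/85 d=-849/340
  seg 3: a=3 b=619/170 c=-1311/340 d=437/680
S(8) = 2331/680

Δ: Δ0=5/3, Δ1=-5/3, Δ2=5, Δ3=-3/2
row 1: diag=12, rhs=-20; c'=1/4, d'=-5/3
row 2: denom=8−3·1/4=29/4; d'=(40−3·-5/3)/(29/4)=180/29
row 3: denom=6−1·4/29=170/29; d'=(-39−1·180/29)/(170/29)=-1311/170
back: M3=-1311/170
back: M2=180/29−4/29·-1311/170=618/85
back: M1=-5/3−1/4·618/85=-1777/510
M: M0=0, M1=-1777/510, M2=618/85, M3=-1311/170, M4=0
seg 0: a=-2, c=M0/2=0, d=(M1−M0)/(6·3)=-1777/9180, b=Δ0−h0·(2M0+M1)/6=1159/340
seg 1: a=3, c=M1/2=-1777/1020, d=(M2−M1)/(6·3)=1097/1836, b=Δ1−h1·(2M1+M2)/6=-309/170
seg 2: a=-2, c=M2/2=309/85, d=(M3−M2)/(6·1)=-849/340, b=Δ2−h2·(2M2+M3)/6=1313/340
seg 3: a=3, c=M3/2=-1311/340, d=(M4−M3)/(6·2)=437/680, b=Δ3−h3·(2M3+M4)/6=619/170
t_q=8 → seg 3, τ=1; S=3+619/170·τ+-1311/340·τ²+437/680·τ³=2331/680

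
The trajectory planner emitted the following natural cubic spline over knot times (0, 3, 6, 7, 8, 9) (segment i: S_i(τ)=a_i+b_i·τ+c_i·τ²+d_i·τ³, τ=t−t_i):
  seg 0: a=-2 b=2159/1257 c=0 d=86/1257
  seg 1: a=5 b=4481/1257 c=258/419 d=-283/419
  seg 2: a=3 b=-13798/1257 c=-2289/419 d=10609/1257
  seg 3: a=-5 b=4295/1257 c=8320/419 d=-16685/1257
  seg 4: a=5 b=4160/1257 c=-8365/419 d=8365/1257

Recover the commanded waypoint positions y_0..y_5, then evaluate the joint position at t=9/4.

y_0 = S_0(0) = a_0 = -2
y_1 = S_1(0) = a_1 = 5
y_2 = S_2(0) = a_2 = 3
y_3 = S_3(0) = a_3 = -5
y_4 = S_4(0) = a_4 = 5
y_5 = S_4(1) = -5
t_q=9/4 is in segment 0 (τ=9/4); S_0(τ)=35449/13408

y_0=-2 y_1=5 y_2=3 y_3=-5 y_4=5 y_5=-5
S(9/4) = 35449/13408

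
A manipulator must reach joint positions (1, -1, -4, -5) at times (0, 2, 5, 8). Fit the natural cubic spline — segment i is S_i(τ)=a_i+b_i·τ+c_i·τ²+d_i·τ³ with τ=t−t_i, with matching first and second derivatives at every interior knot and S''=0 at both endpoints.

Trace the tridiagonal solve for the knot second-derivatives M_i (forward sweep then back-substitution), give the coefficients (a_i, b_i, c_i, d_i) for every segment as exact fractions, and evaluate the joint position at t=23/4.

Δ: Δ0=-1, Δ1=-1, Δ2=-1/3
row 1: diag=10, rhs=0; c'=3/10, d'=0
row 2: denom=12−3·3/10=111/10; d'=(4−3·0)/(111/10)=40/111
back: M2=40/111
back: M1=0−3/10·40/111=-4/37
M: M0=0, M1=-4/37, M2=40/111, M3=0
seg 0: a=1, c=M0/2=0, d=(M1−M0)/(6·2)=-1/111, b=Δ0−h0·(2M0+M1)/6=-107/111
seg 1: a=-1, c=M1/2=-2/37, d=(M2−M1)/(6·3)=26/999, b=Δ1−h1·(2M1+M2)/6=-119/111
seg 2: a=-4, c=M2/2=20/111, d=(M3−M2)/(6·3)=-20/999, b=Δ2−h2·(2M2+M3)/6=-77/111
t_q=23/4 → seg 2, τ=3/4; S=-4+-77/111·τ+20/111·τ²+-20/999·τ³=-2621/592

  seg 0: a=1 b=-107/111 c=0 d=-1/111
  seg 1: a=-1 b=-119/111 c=-2/37 d=26/999
  seg 2: a=-4 b=-77/111 c=20/111 d=-20/999
S(23/4) = -2621/592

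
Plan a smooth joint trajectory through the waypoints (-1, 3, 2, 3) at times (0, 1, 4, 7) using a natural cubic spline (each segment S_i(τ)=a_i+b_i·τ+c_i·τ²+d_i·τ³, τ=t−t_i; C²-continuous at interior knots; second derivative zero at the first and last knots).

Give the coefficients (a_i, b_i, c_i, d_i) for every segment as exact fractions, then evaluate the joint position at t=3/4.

  seg 0: a=-1 b=134/29 c=0 d=-18/29
  seg 1: a=3 b=80/29 c=-54/29 d=217/783
  seg 2: a=2 b=-27/29 c=55/87 d=-55/783
S(3/4) = 2045/928

Δ: Δ0=4, Δ1=-1/3, Δ2=1/3
row 1: diag=8, rhs=-26; c'=3/8, d'=-13/4
row 2: denom=12−3·3/8=87/8; d'=(4−3·-13/4)/(87/8)=110/87
back: M2=110/87
back: M1=-13/4−3/8·110/87=-108/29
M: M0=0, M1=-108/29, M2=110/87, M3=0
seg 0: a=-1, c=M0/2=0, d=(M1−M0)/(6·1)=-18/29, b=Δ0−h0·(2M0+M1)/6=134/29
seg 1: a=3, c=M1/2=-54/29, d=(M2−M1)/(6·3)=217/783, b=Δ1−h1·(2M1+M2)/6=80/29
seg 2: a=2, c=M2/2=55/87, d=(M3−M2)/(6·3)=-55/783, b=Δ2−h2·(2M2+M3)/6=-27/29
t_q=3/4 → seg 0, τ=3/4; S=-1+134/29·τ+0·τ²+-18/29·τ³=2045/928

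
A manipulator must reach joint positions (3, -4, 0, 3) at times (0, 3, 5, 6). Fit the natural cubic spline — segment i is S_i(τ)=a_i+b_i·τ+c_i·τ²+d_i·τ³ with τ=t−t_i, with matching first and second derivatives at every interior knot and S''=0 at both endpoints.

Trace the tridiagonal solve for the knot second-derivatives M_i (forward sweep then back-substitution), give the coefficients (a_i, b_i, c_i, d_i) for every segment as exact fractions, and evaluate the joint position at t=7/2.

  seg 0: a=3 b=-76/21 c=0 d=1/7
  seg 1: a=-4 b=5/21 c=9/7 d=-17/84
  seg 2: a=0 b=62/21 c=1/14 d=-1/42
S(7/2) = -803/224

Δ: Δ0=-7/3, Δ1=2, Δ2=3
row 1: diag=10, rhs=26; c'=1/5, d'=13/5
row 2: denom=6−2·1/5=28/5; d'=(6−2·13/5)/(28/5)=1/7
back: M2=1/7
back: M1=13/5−1/5·1/7=18/7
M: M0=0, M1=18/7, M2=1/7, M3=0
seg 0: a=3, c=M0/2=0, d=(M1−M0)/(6·3)=1/7, b=Δ0−h0·(2M0+M1)/6=-76/21
seg 1: a=-4, c=M1/2=9/7, d=(M2−M1)/(6·2)=-17/84, b=Δ1−h1·(2M1+M2)/6=5/21
seg 2: a=0, c=M2/2=1/14, d=(M3−M2)/(6·1)=-1/42, b=Δ2−h2·(2M2+M3)/6=62/21
t_q=7/2 → seg 1, τ=1/2; S=-4+5/21·τ+9/7·τ²+-17/84·τ³=-803/224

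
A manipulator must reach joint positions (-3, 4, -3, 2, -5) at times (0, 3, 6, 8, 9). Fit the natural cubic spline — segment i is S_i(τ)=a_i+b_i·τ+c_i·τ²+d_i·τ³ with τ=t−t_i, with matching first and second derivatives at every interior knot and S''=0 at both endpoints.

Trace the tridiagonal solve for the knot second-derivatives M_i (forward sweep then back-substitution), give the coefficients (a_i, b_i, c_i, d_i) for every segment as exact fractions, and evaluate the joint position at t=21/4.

  seg 0: a=-3 b=443/103 c=0 d=-608/2781
  seg 1: a=4 b=-165/103 c=-608/309 d=1598/2781
  seg 2: a=-3 b=217/103 c=330/103 d=-1239/824
  seg 3: a=2 b=-643/206 c=-2397/412 d=799/412
S(21/4) = -9955/3296

Δ: Δ0=7/3, Δ1=-7/3, Δ2=5/2, Δ3=-7
row 1: diag=12, rhs=-28; c'=1/4, d'=-7/3
row 2: denom=10−3·1/4=37/4; d'=(29−3·-7/3)/(37/4)=144/37
row 3: denom=6−2·8/37=206/37; d'=(-57−2·144/37)/(206/37)=-2397/206
back: M3=-2397/206
back: M2=144/37−8/37·-2397/206=660/103
back: M1=-7/3−1/4·660/103=-1216/309
M: M0=0, M1=-1216/309, M2=660/103, M3=-2397/206, M4=0
seg 0: a=-3, c=M0/2=0, d=(M1−M0)/(6·3)=-608/2781, b=Δ0−h0·(2M0+M1)/6=443/103
seg 1: a=4, c=M1/2=-608/309, d=(M2−M1)/(6·3)=1598/2781, b=Δ1−h1·(2M1+M2)/6=-165/103
seg 2: a=-3, c=M2/2=330/103, d=(M3−M2)/(6·2)=-1239/824, b=Δ2−h2·(2M2+M3)/6=217/103
seg 3: a=2, c=M3/2=-2397/412, d=(M4−M3)/(6·1)=799/412, b=Δ3−h3·(2M3+M4)/6=-643/206
t_q=21/4 → seg 1, τ=9/4; S=4+-165/103·τ+-608/309·τ²+1598/2781·τ³=-9955/3296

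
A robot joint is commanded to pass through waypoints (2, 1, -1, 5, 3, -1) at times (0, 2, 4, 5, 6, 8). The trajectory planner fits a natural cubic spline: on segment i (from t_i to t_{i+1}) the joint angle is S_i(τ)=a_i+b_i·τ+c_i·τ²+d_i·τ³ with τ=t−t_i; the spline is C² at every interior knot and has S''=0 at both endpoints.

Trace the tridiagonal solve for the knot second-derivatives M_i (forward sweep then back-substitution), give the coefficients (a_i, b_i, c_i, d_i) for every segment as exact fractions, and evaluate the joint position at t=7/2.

  seg 0: a=2 b=243/482 c=0 d=-121/482
  seg 1: a=1 b=-1209/482 c=-363/241 d=2179/1928
  seg 2: a=-1 b=1212/241 c=5085/964 d=-4149/964
  seg 3: a=5 b=2571/964 c=-3681/482 d=2863/964
  seg 4: a=3 b=-891/241 c=1227/964 d=-409/1928
S(7/2) = -36047/15424

Δ: Δ0=-1/2, Δ1=-1, Δ2=6, Δ3=-2, Δ4=-2
row 1: diag=8, rhs=-3; c'=1/4, d'=-3/8
row 2: denom=6−2·1/4=11/2; d'=(42−2·-3/8)/(11/2)=171/22
row 3: denom=4−1·2/11=42/11; d'=(-48−1·171/22)/(42/11)=-409/28
row 4: denom=6−1·11/42=241/42; d'=(0−1·-409/28)/(241/42)=1227/482
back: M4=1227/482
back: M3=-409/28−11/42·1227/482=-3681/241
back: M2=171/22−2/11·-3681/241=5085/482
back: M1=-3/8−1/4·5085/482=-726/241
M: M0=0, M1=-726/241, M2=5085/482, M3=-3681/241, M4=1227/482, M5=0
seg 0: a=2, c=M0/2=0, d=(M1−M0)/(6·2)=-121/482, b=Δ0−h0·(2M0+M1)/6=243/482
seg 1: a=1, c=M1/2=-363/241, d=(M2−M1)/(6·2)=2179/1928, b=Δ1−h1·(2M1+M2)/6=-1209/482
seg 2: a=-1, c=M2/2=5085/964, d=(M3−M2)/(6·1)=-4149/964, b=Δ2−h2·(2M2+M3)/6=1212/241
seg 3: a=5, c=M3/2=-3681/482, d=(M4−M3)/(6·1)=2863/964, b=Δ3−h3·(2M3+M4)/6=2571/964
seg 4: a=3, c=M4/2=1227/964, d=(M5−M4)/(6·2)=-409/1928, b=Δ4−h4·(2M4+M5)/6=-891/241
t_q=7/2 → seg 1, τ=3/2; S=1+-1209/482·τ+-363/241·τ²+2179/1928·τ³=-36047/15424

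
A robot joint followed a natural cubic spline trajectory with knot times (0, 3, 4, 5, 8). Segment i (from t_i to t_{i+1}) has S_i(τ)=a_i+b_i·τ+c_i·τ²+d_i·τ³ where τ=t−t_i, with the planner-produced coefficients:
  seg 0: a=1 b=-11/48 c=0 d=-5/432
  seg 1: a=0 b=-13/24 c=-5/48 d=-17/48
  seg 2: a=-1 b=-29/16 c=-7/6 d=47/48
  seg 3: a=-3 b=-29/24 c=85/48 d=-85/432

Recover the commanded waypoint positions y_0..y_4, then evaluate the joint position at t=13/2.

y_0=1 y_1=0 y_2=-1 y_3=-3 y_4=4
S(13/2) = -191/128

y_0 = S_0(0) = a_0 = 1
y_1 = S_1(0) = a_1 = 0
y_2 = S_2(0) = a_2 = -1
y_3 = S_3(0) = a_3 = -3
y_4 = S_3(3) = 4
t_q=13/2 is in segment 3 (τ=3/2); S_3(τ)=-191/128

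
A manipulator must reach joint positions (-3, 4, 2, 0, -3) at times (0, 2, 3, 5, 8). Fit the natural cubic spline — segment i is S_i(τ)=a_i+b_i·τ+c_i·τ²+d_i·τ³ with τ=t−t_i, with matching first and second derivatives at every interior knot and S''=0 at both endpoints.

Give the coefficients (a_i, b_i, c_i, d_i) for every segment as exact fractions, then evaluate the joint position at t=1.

Δ: Δ0=7/2, Δ1=-2, Δ2=-1, Δ3=-1
row 1: diag=6, rhs=-33; c'=1/6, d'=-11/2
row 2: denom=6−1·1/6=35/6; d'=(6−1·-11/2)/(35/6)=69/35
row 3: denom=10−2·12/35=326/35; d'=(0−2·69/35)/(326/35)=-69/163
back: M3=-69/163
back: M2=69/35−12/35·-69/163=345/163
back: M1=-11/2−1/6·345/163=-954/163
M: M0=0, M1=-954/163, M2=345/163, M3=-69/163, M4=0
seg 0: a=-3, c=M0/2=0, d=(M1−M0)/(6·2)=-159/326, b=Δ0−h0·(2M0+M1)/6=1777/326
seg 1: a=4, c=M1/2=-477/163, d=(M2−M1)/(6·1)=433/326, b=Δ1−h1·(2M1+M2)/6=-131/326
seg 2: a=2, c=M2/2=345/326, d=(M3−M2)/(6·2)=-69/326, b=Δ2−h2·(2M2+M3)/6=-370/163
seg 3: a=0, c=M3/2=-69/326, d=(M4−M3)/(6·3)=23/978, b=Δ3−h3·(2M3+M4)/6=-94/163
t_q=1 → seg 0, τ=1; S=-3+1777/326·τ+0·τ²+-159/326·τ³=320/163

  seg 0: a=-3 b=1777/326 c=0 d=-159/326
  seg 1: a=4 b=-131/326 c=-477/163 d=433/326
  seg 2: a=2 b=-370/163 c=345/326 d=-69/326
  seg 3: a=0 b=-94/163 c=-69/326 d=23/978
S(1) = 320/163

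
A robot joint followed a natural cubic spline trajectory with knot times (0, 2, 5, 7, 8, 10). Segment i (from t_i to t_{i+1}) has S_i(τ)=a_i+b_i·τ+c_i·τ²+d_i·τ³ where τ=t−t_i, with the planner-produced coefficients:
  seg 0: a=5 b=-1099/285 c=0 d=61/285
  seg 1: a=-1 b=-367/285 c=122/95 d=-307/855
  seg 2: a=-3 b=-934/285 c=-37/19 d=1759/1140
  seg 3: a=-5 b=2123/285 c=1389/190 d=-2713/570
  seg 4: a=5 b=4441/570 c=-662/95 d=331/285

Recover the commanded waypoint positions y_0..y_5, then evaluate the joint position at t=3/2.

y_0 = S_0(0) = a_0 = 5
y_1 = S_1(0) = a_1 = -1
y_2 = S_2(0) = a_2 = -3
y_3 = S_3(0) = a_3 = -5
y_4 = S_4(0) = a_4 = 5
y_5 = S_4(2) = 2
t_q=3/2 is in segment 0 (τ=3/2); S_0(τ)=-47/760

y_0=5 y_1=-1 y_2=-3 y_3=-5 y_4=5 y_5=2
S(3/2) = -47/760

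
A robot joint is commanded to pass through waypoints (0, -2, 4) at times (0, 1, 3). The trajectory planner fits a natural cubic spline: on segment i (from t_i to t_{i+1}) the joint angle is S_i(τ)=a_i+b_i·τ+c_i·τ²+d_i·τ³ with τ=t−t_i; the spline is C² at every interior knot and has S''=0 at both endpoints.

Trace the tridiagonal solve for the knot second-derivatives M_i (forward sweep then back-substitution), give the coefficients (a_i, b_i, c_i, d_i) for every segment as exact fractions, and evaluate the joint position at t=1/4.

  seg 0: a=0 b=-17/6 c=0 d=5/6
  seg 1: a=-2 b=-1/3 c=5/2 d=-5/12
S(1/4) = -89/128

Δ: Δ0=-2, Δ1=3
row 1: diag=6, rhs=30; c'=1/3, d'=5
back: M1=5
M: M0=0, M1=5, M2=0
seg 0: a=0, c=M0/2=0, d=(M1−M0)/(6·1)=5/6, b=Δ0−h0·(2M0+M1)/6=-17/6
seg 1: a=-2, c=M1/2=5/2, d=(M2−M1)/(6·2)=-5/12, b=Δ1−h1·(2M1+M2)/6=-1/3
t_q=1/4 → seg 0, τ=1/4; S=0+-17/6·τ+0·τ²+5/6·τ³=-89/128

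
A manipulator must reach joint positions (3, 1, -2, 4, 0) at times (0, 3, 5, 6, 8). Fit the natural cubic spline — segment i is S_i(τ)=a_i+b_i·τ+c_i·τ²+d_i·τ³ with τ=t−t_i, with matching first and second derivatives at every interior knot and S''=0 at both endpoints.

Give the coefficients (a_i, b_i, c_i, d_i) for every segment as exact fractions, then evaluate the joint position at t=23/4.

  seg 0: a=3 b=1129/1956 c=0 d=-811/5868
  seg 1: a=1 b=-3085/978 c=-811/652 d=4051/3912
  seg 2: a=-2 b=2101/489 c=810/163 d=-1597/489
  seg 3: a=4 b=2170/489 c=-787/163 d=787/978
S(23/4) = 27539/10432

Δ: Δ0=-2/3, Δ1=-3/2, Δ2=6, Δ3=-2
row 1: diag=10, rhs=-5; c'=1/5, d'=-1/2
row 2: denom=6−2·1/5=28/5; d'=(45−2·-1/2)/(28/5)=115/14
row 3: denom=6−1·5/28=163/28; d'=(-48−1·115/14)/(163/28)=-1574/163
back: M3=-1574/163
back: M2=115/14−5/28·-1574/163=1620/163
back: M1=-1/2−1/5·1620/163=-811/326
M: M0=0, M1=-811/326, M2=1620/163, M3=-1574/163, M4=0
seg 0: a=3, c=M0/2=0, d=(M1−M0)/(6·3)=-811/5868, b=Δ0−h0·(2M0+M1)/6=1129/1956
seg 1: a=1, c=M1/2=-811/652, d=(M2−M1)/(6·2)=4051/3912, b=Δ1−h1·(2M1+M2)/6=-3085/978
seg 2: a=-2, c=M2/2=810/163, d=(M3−M2)/(6·1)=-1597/489, b=Δ2−h2·(2M2+M3)/6=2101/489
seg 3: a=4, c=M3/2=-787/163, d=(M4−M3)/(6·2)=787/978, b=Δ3−h3·(2M3+M4)/6=2170/489
t_q=23/4 → seg 2, τ=3/4; S=-2+2101/489·τ+810/163·τ²+-1597/489·τ³=27539/10432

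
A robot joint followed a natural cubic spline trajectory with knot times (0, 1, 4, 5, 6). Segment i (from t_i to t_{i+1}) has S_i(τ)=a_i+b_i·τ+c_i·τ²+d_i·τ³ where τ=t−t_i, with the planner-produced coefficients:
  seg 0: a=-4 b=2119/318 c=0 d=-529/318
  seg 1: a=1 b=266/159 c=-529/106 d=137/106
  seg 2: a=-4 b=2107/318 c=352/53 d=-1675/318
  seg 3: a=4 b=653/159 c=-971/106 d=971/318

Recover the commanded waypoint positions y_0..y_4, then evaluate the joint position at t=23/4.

y_0 = S_0(0) = a_0 = -4
y_1 = S_1(0) = a_1 = 1
y_2 = S_2(0) = a_2 = -4
y_3 = S_3(0) = a_3 = 4
y_4 = S_3(1) = 2
t_q=23/4 is in segment 3 (τ=3/4); S_3(τ)=21815/6784

y_0=-4 y_1=1 y_2=-4 y_3=4 y_4=2
S(23/4) = 21815/6784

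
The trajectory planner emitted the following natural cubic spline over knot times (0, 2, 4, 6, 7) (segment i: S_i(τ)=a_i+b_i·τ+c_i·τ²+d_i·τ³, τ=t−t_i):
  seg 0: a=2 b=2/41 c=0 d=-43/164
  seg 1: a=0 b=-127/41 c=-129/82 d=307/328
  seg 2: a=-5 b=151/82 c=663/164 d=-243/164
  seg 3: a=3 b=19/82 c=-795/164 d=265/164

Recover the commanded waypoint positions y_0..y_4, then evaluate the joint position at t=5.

y_0 = S_0(0) = a_0 = 2
y_1 = S_1(0) = a_1 = 0
y_2 = S_2(0) = a_2 = -5
y_3 = S_3(0) = a_3 = 3
y_4 = S_3(1) = 0
t_q=5 is in segment 2 (τ=1); S_2(τ)=-49/82

y_0=2 y_1=0 y_2=-5 y_3=3 y_4=0
S(5) = -49/82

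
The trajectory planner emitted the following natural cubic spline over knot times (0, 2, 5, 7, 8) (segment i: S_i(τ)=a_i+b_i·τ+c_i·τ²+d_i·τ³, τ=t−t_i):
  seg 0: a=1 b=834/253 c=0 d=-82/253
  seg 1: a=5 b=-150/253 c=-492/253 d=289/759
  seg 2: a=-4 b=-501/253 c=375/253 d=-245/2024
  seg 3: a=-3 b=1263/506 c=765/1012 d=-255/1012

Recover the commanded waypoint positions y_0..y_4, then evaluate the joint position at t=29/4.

y_0=1 y_1=5 y_2=-4 y_3=-3 y_4=0
S(29/4) = -151083/64768

y_0 = S_0(0) = a_0 = 1
y_1 = S_1(0) = a_1 = 5
y_2 = S_2(0) = a_2 = -4
y_3 = S_3(0) = a_3 = -3
y_4 = S_3(1) = 0
t_q=29/4 is in segment 3 (τ=1/4); S_3(τ)=-151083/64768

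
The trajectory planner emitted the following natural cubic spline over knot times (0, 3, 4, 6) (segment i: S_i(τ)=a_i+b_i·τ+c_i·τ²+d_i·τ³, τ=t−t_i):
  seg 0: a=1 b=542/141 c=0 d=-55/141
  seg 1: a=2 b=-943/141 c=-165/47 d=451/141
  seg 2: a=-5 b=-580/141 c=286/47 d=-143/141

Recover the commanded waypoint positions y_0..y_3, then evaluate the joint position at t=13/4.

y_0=1 y_1=2 y_2=-5 y_3=3
S(13/4) = 477/3008

y_0 = S_0(0) = a_0 = 1
y_1 = S_1(0) = a_1 = 2
y_2 = S_2(0) = a_2 = -5
y_3 = S_2(2) = 3
t_q=13/4 is in segment 1 (τ=1/4); S_1(τ)=477/3008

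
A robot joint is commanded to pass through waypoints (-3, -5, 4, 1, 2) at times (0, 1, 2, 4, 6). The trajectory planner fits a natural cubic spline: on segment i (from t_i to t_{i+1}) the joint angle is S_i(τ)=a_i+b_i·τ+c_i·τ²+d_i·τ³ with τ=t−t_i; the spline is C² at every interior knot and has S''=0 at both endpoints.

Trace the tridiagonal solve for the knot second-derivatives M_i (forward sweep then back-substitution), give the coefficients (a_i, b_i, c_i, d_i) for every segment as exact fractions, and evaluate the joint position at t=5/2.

Δ: Δ0=-2, Δ1=9, Δ2=-3/2, Δ3=1/2
row 1: diag=4, rhs=66; c'=1/4, d'=33/2
row 2: denom=6−1·1/4=23/4; d'=(-63−1·33/2)/(23/4)=-318/23
row 3: denom=8−2·8/23=168/23; d'=(12−2·-318/23)/(168/23)=38/7
back: M3=38/7
back: M2=-318/23−8/23·38/7=-110/7
back: M1=33/2−1/4·-110/7=143/7
M: M0=0, M1=143/7, M2=-110/7, M3=38/7, M4=0
seg 0: a=-3, c=M0/2=0, d=(M1−M0)/(6·1)=143/42, b=Δ0−h0·(2M0+M1)/6=-227/42
seg 1: a=-5, c=M1/2=143/14, d=(M2−M1)/(6·1)=-253/42, b=Δ1−h1·(2M1+M2)/6=101/21
seg 2: a=4, c=M2/2=-55/7, d=(M3−M2)/(6·2)=37/21, b=Δ2−h2·(2M2+M3)/6=43/6
seg 3: a=1, c=M3/2=19/7, d=(M4−M3)/(6·2)=-19/42, b=Δ3−h3·(2M3+M4)/6=-131/42
t_q=5/2 → seg 2, τ=1/2; S=4+43/6·τ+-55/7·τ²+37/21·τ³=327/56

  seg 0: a=-3 b=-227/42 c=0 d=143/42
  seg 1: a=-5 b=101/21 c=143/14 d=-253/42
  seg 2: a=4 b=43/6 c=-55/7 d=37/21
  seg 3: a=1 b=-131/42 c=19/7 d=-19/42
S(5/2) = 327/56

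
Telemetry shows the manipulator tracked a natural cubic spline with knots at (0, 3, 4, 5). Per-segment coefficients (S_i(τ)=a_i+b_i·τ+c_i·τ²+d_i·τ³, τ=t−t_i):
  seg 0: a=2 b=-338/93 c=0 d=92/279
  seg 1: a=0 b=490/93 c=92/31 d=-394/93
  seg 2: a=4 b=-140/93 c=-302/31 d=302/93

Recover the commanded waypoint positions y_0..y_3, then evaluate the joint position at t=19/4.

y_0 = S_0(0) = a_0 = 2
y_1 = S_1(0) = a_1 = 0
y_2 = S_2(0) = a_2 = 4
y_3 = S_2(1) = -4
t_q=19/4 is in segment 2 (τ=3/4); S_2(τ)=-1229/992

y_0=2 y_1=0 y_2=4 y_3=-4
S(19/4) = -1229/992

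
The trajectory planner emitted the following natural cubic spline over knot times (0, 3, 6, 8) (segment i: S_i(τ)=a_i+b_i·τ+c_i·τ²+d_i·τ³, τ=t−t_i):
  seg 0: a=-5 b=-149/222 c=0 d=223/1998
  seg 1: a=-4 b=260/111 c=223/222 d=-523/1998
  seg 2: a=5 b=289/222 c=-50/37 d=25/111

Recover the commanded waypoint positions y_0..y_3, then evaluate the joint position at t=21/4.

y_0 = S_0(0) = a_0 = -5
y_1 = S_1(0) = a_1 = -4
y_2 = S_2(0) = a_2 = 5
y_3 = S_2(2) = 4
t_q=21/4 is in segment 1 (τ=9/4); S_1(τ)=15979/4736

y_0=-5 y_1=-4 y_2=5 y_3=4
S(21/4) = 15979/4736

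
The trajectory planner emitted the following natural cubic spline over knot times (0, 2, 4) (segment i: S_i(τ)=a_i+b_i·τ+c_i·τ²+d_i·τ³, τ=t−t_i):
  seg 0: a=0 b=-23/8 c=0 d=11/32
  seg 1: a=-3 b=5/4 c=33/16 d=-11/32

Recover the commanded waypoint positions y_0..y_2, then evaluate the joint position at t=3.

y_0=0 y_1=-3 y_2=5
S(3) = -1/32

y_0 = S_0(0) = a_0 = 0
y_1 = S_1(0) = a_1 = -3
y_2 = S_1(2) = 5
t_q=3 is in segment 1 (τ=1); S_1(τ)=-1/32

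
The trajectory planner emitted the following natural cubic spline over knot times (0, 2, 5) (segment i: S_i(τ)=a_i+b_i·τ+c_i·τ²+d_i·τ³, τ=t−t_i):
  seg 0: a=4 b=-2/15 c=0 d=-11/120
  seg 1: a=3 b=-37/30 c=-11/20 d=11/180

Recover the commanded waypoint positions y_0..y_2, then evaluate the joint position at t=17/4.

y_0=4 y_1=3 y_2=-4
S(17/4) = -477/256

y_0 = S_0(0) = a_0 = 4
y_1 = S_1(0) = a_1 = 3
y_2 = S_1(3) = -4
t_q=17/4 is in segment 1 (τ=9/4); S_1(τ)=-477/256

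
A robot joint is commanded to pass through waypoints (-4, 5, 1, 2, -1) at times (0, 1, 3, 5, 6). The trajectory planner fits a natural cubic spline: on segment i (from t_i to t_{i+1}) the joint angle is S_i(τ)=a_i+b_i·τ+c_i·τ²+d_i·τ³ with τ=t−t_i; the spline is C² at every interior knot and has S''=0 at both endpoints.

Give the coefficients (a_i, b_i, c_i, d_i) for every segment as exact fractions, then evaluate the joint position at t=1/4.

  seg 0: a=-4 b=56/5 c=0 d=-11/5
  seg 1: a=5 b=23/5 c=-33/5 d=33/20
  seg 2: a=1 b=-2 c=33/10 d=-41/40
  seg 3: a=2 b=-11/10 c=-57/20 d=19/20
S(1/4) = -79/64

Δ: Δ0=9, Δ1=-2, Δ2=1/2, Δ3=-3
row 1: diag=6, rhs=-66; c'=1/3, d'=-11
row 2: denom=8−2·1/3=22/3; d'=(15−2·-11)/(22/3)=111/22
row 3: denom=6−2·3/11=60/11; d'=(-21−2·111/22)/(60/11)=-57/10
back: M3=-57/10
back: M2=111/22−3/11·-57/10=33/5
back: M1=-11−1/3·33/5=-66/5
M: M0=0, M1=-66/5, M2=33/5, M3=-57/10, M4=0
seg 0: a=-4, c=M0/2=0, d=(M1−M0)/(6·1)=-11/5, b=Δ0−h0·(2M0+M1)/6=56/5
seg 1: a=5, c=M1/2=-33/5, d=(M2−M1)/(6·2)=33/20, b=Δ1−h1·(2M1+M2)/6=23/5
seg 2: a=1, c=M2/2=33/10, d=(M3−M2)/(6·2)=-41/40, b=Δ2−h2·(2M2+M3)/6=-2
seg 3: a=2, c=M3/2=-57/20, d=(M4−M3)/(6·1)=19/20, b=Δ3−h3·(2M3+M4)/6=-11/10
t_q=1/4 → seg 0, τ=1/4; S=-4+56/5·τ+0·τ²+-11/5·τ³=-79/64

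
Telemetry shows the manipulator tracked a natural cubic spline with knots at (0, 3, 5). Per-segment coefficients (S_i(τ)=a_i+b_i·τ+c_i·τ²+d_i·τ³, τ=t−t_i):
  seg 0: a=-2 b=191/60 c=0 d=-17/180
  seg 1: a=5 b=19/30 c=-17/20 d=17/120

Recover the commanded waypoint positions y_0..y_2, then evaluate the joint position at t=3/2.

y_0 = S_0(0) = a_0 = -2
y_1 = S_1(0) = a_1 = 5
y_2 = S_1(2) = 4
t_q=3/2 is in segment 0 (τ=3/2); S_0(τ)=393/160

y_0=-2 y_1=5 y_2=4
S(3/2) = 393/160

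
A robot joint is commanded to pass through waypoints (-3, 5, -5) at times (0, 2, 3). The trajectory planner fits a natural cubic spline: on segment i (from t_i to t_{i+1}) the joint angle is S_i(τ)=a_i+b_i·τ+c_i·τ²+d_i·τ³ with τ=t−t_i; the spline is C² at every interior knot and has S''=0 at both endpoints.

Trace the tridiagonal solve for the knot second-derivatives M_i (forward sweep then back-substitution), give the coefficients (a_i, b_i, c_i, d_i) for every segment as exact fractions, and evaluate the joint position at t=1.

Δ: Δ0=4, Δ1=-10
row 1: diag=6, rhs=-84; c'=1/6, d'=-14
back: M1=-14
M: M0=0, M1=-14, M2=0
seg 0: a=-3, c=M0/2=0, d=(M1−M0)/(6·2)=-7/6, b=Δ0−h0·(2M0+M1)/6=26/3
seg 1: a=5, c=M1/2=-7, d=(M2−M1)/(6·1)=7/3, b=Δ1−h1·(2M1+M2)/6=-16/3
t_q=1 → seg 0, τ=1; S=-3+26/3·τ+0·τ²+-7/6·τ³=9/2

  seg 0: a=-3 b=26/3 c=0 d=-7/6
  seg 1: a=5 b=-16/3 c=-7 d=7/3
S(1) = 9/2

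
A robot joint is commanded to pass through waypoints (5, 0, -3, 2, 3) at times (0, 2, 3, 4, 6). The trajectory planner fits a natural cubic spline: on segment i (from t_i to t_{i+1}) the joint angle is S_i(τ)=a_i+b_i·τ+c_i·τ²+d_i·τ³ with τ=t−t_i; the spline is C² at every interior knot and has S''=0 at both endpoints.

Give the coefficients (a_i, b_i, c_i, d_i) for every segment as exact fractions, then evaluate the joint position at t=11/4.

Δ: Δ0=-5/2, Δ1=-3, Δ2=5, Δ3=1/2
row 1: diag=6, rhs=-3; c'=1/6, d'=-1/2
row 2: denom=4−1·1/6=23/6; d'=(48−1·-1/2)/(23/6)=291/23
row 3: denom=6−1·6/23=132/23; d'=(-27−1·291/23)/(132/23)=-76/11
back: M3=-76/11
back: M2=291/23−6/23·-76/11=159/11
back: M1=-1/2−1/6·159/11=-32/11
M: M0=0, M1=-32/11, M2=159/11, M3=-76/11, M4=0
seg 0: a=5, c=M0/2=0, d=(M1−M0)/(6·2)=-8/33, b=Δ0−h0·(2M0+M1)/6=-101/66
seg 1: a=0, c=M1/2=-16/11, d=(M2−M1)/(6·1)=191/66, b=Δ1−h1·(2M1+M2)/6=-293/66
seg 2: a=-3, c=M2/2=159/22, d=(M3−M2)/(6·1)=-235/66, b=Δ2−h2·(2M2+M3)/6=4/3
seg 3: a=2, c=M3/2=-38/11, d=(M4−M3)/(6·2)=19/33, b=Δ3−h3·(2M3+M4)/6=337/66
t_q=11/4 → seg 1, τ=3/4; S=0+-293/66·τ+-16/11·τ²+191/66·τ³=-4121/1408

  seg 0: a=5 b=-101/66 c=0 d=-8/33
  seg 1: a=0 b=-293/66 c=-16/11 d=191/66
  seg 2: a=-3 b=4/3 c=159/22 d=-235/66
  seg 3: a=2 b=337/66 c=-38/11 d=19/33
S(11/4) = -4121/1408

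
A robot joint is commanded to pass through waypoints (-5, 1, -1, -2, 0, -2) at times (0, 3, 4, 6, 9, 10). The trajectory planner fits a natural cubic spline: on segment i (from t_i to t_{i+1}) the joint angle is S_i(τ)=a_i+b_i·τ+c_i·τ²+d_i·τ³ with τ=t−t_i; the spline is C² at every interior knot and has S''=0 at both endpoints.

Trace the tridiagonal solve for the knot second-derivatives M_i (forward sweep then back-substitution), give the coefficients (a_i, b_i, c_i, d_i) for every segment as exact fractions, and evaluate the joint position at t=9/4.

  seg 0: a=-5 b=22211/6162 c=0 d=-9887/55458
  seg 1: a=1 b=-3725/3081 c=-9887/6162 d=1671/2054
  seg 2: a=-1 b=-12185/6162 c=2576/3081 d=-50/1027
  seg 3: a=-2 b=371/474 c=1676/3081 d=-10771/55458
  seg 4: a=0 b=-3689/3081 c=-2473/2054 d=2473/6162
S(9/4) = 141899/131456

Δ: Δ0=2, Δ1=-2, Δ2=-1/2, Δ3=2/3, Δ4=-2
row 1: diag=8, rhs=-24; c'=1/8, d'=-3
row 2: denom=6−1·1/8=47/8; d'=(9−1·-3)/(47/8)=96/47
row 3: denom=10−2·16/47=438/47; d'=(7−2·96/47)/(438/47)=137/438
row 4: denom=8−3·47/146=1027/146; d'=(-16−3·137/438)/(1027/146)=-2473/1027
back: M4=-2473/1027
back: M3=137/438−47/146·-2473/1027=3352/3081
back: M2=96/47−16/47·3352/3081=5152/3081
back: M1=-3−1/8·5152/3081=-9887/3081
M: M0=0, M1=-9887/3081, M2=5152/3081, M3=3352/3081, M4=-2473/1027, M5=0
seg 0: a=-5, c=M0/2=0, d=(M1−M0)/(6·3)=-9887/55458, b=Δ0−h0·(2M0+M1)/6=22211/6162
seg 1: a=1, c=M1/2=-9887/6162, d=(M2−M1)/(6·1)=1671/2054, b=Δ1−h1·(2M1+M2)/6=-3725/3081
seg 2: a=-1, c=M2/2=2576/3081, d=(M3−M2)/(6·2)=-50/1027, b=Δ2−h2·(2M2+M3)/6=-12185/6162
seg 3: a=-2, c=M3/2=1676/3081, d=(M4−M3)/(6·3)=-10771/55458, b=Δ3−h3·(2M3+M4)/6=371/474
seg 4: a=0, c=M4/2=-2473/2054, d=(M5−M4)/(6·1)=2473/6162, b=Δ4−h4·(2M4+M5)/6=-3689/3081
t_q=9/4 → seg 0, τ=9/4; S=-5+22211/6162·τ+0·τ²+-9887/55458·τ³=141899/131456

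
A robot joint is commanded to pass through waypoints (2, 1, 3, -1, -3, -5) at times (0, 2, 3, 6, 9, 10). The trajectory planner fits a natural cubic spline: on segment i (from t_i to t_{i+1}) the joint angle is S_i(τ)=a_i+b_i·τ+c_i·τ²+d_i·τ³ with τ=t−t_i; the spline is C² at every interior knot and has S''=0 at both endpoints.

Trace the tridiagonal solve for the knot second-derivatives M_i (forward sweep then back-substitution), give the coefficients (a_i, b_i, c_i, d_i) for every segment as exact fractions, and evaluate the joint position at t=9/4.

  seg 0: a=2 b=-3723/2438 c=0 d=313/1219
  seg 1: a=1 b=3789/2438 c=1878/1219 d=-2669/2438
  seg 2: a=3 b=1647/1219 c=-4251/2438 d=18625/65826
  seg 3: a=-1 b=-3587/2438 c=2936/3657 d=-11731/65826
  seg 4: a=-3 b=-1787/1219 c=-1953/2438 d=651/2438
S(9/4) = 9957/6784

Δ: Δ0=-1/2, Δ1=2, Δ2=-4/3, Δ3=-2/3, Δ4=-2
row 1: diag=6, rhs=15; c'=1/6, d'=5/2
row 2: denom=8−1·1/6=47/6; d'=(-20−1·5/2)/(47/6)=-135/47
row 3: denom=12−3·18/47=510/47; d'=(4−3·-135/47)/(510/47)=593/510
row 4: denom=8−3·47/170=1219/170; d'=(-8−3·593/510)/(1219/170)=-1953/1219
back: M4=-1953/1219
back: M3=593/510−47/170·-1953/1219=5872/3657
back: M2=-135/47−18/47·5872/3657=-4251/1219
back: M1=5/2−1/6·-4251/1219=3756/1219
M: M0=0, M1=3756/1219, M2=-4251/1219, M3=5872/3657, M4=-1953/1219, M5=0
seg 0: a=2, c=M0/2=0, d=(M1−M0)/(6·2)=313/1219, b=Δ0−h0·(2M0+M1)/6=-3723/2438
seg 1: a=1, c=M1/2=1878/1219, d=(M2−M1)/(6·1)=-2669/2438, b=Δ1−h1·(2M1+M2)/6=3789/2438
seg 2: a=3, c=M2/2=-4251/2438, d=(M3−M2)/(6·3)=18625/65826, b=Δ2−h2·(2M2+M3)/6=1647/1219
seg 3: a=-1, c=M3/2=2936/3657, d=(M4−M3)/(6·3)=-11731/65826, b=Δ3−h3·(2M3+M4)/6=-3587/2438
seg 4: a=-3, c=M4/2=-1953/2438, d=(M5−M4)/(6·1)=651/2438, b=Δ4−h4·(2M4+M5)/6=-1787/1219
t_q=9/4 → seg 1, τ=1/4; S=1+3789/2438·τ+1878/1219·τ²+-2669/2438·τ³=9957/6784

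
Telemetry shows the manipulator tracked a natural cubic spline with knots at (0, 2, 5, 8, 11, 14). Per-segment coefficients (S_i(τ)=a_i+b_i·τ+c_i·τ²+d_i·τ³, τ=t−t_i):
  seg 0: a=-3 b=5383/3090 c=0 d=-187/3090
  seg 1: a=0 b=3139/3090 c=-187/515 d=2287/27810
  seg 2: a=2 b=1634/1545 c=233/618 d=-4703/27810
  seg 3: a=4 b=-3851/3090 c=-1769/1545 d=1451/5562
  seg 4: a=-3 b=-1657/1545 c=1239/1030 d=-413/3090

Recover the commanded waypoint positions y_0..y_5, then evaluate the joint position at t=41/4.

y_0 = S_0(0) = a_0 = -3
y_1 = S_1(0) = a_1 = 0
y_2 = S_2(0) = a_2 = 2
y_3 = S_3(0) = a_3 = 4
y_4 = S_4(0) = a_4 = -3
y_5 = S_4(3) = 1
t_q=41/4 is in segment 3 (τ=9/4); S_3(τ)=-107387/65920

y_0=-3 y_1=0 y_2=2 y_3=4 y_4=-3 y_5=1
S(41/4) = -107387/65920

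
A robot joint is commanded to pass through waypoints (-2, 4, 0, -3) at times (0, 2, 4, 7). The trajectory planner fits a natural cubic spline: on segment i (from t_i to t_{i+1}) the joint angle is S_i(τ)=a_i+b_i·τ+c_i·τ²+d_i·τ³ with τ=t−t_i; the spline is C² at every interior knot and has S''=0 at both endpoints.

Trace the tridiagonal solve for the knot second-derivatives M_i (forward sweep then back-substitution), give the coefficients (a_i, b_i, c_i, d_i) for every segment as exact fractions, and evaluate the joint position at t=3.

  seg 0: a=-2 b=83/19 c=0 d=-13/38
  seg 1: a=4 b=5/19 c=-39/19 d=35/76
  seg 2: a=0 b=-46/19 c=27/38 d=-3/38
S(3) = 203/76

Δ: Δ0=3, Δ1=-2, Δ2=-1
row 1: diag=8, rhs=-30; c'=1/4, d'=-15/4
row 2: denom=10−2·1/4=19/2; d'=(6−2·-15/4)/(19/2)=27/19
back: M2=27/19
back: M1=-15/4−1/4·27/19=-78/19
M: M0=0, M1=-78/19, M2=27/19, M3=0
seg 0: a=-2, c=M0/2=0, d=(M1−M0)/(6·2)=-13/38, b=Δ0−h0·(2M0+M1)/6=83/19
seg 1: a=4, c=M1/2=-39/19, d=(M2−M1)/(6·2)=35/76, b=Δ1−h1·(2M1+M2)/6=5/19
seg 2: a=0, c=M2/2=27/38, d=(M3−M2)/(6·3)=-3/38, b=Δ2−h2·(2M2+M3)/6=-46/19
t_q=3 → seg 1, τ=1; S=4+5/19·τ+-39/19·τ²+35/76·τ³=203/76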